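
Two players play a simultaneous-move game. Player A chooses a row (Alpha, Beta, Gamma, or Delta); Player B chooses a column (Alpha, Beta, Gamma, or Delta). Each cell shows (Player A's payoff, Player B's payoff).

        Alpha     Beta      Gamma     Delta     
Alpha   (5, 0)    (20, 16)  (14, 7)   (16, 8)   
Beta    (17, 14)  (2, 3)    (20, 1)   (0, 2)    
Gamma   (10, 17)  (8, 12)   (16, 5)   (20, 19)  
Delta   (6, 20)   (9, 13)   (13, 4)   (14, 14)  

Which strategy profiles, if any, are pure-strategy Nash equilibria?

(Alpha, Beta), (Beta, Alpha), and (Gamma, Delta)

Find each player's best response to every opponent strategy; NE are the intersections.
Player A's best responses — vs Alpha: Beta (payoff 17); vs Beta: Alpha (payoff 20); vs Gamma: Beta (payoff 20); vs Delta: Gamma (payoff 20).
Player B's best responses — vs Alpha: Beta (payoff 16); vs Beta: Alpha (payoff 14); vs Gamma: Delta (payoff 19); vs Delta: Alpha (payoff 20).
Mutual best responses occur at (Alpha, Beta), (Beta, Alpha), and (Gamma, Delta); at each, neither player gains by switching.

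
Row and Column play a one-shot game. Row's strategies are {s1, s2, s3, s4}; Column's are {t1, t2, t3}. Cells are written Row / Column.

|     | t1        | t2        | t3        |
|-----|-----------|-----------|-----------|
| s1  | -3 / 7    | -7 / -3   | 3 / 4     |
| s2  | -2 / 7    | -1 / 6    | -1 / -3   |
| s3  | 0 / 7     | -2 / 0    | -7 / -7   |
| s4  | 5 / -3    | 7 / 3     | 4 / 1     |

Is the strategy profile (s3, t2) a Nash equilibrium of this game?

Holding Column at t2: Row gets -2 from s3 but could get 7 by switching to s4. Row has a profitable deviation.

No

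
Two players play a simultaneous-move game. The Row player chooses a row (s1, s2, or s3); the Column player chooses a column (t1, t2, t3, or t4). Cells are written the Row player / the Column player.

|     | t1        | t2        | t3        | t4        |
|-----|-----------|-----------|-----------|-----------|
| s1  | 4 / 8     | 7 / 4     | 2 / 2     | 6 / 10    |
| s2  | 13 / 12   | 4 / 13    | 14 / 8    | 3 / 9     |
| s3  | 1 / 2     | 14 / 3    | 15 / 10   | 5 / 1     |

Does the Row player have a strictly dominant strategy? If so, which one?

Check whether one of the Row player's strategies beats all alternatives regardless of what the opponent does.
s1 is not dominant: against t1, s2 gives 13 > 4.
s2 is not dominant: against t2, s1 gives 7 > 4.
s3 is not dominant: against t1, s1 gives 4 > 1.
No single strategy is best against every opponent action.

No strictly dominant strategy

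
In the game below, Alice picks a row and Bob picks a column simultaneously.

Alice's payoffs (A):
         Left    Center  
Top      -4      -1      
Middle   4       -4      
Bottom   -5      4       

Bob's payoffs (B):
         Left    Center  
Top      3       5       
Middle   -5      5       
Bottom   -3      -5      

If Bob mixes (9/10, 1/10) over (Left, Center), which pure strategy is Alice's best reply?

Alice's best reply maximizes expected payoff against the mix.
Top: (9/10)·(-4) + (1/10)·(-1) = -37/10
Middle: (9/10)·4 + (1/10)·(-4) = 16/5
Bottom: (9/10)·(-5) + (1/10)·4 = -41/10
Highest expected payoff is 16/5, from Middle.

Middle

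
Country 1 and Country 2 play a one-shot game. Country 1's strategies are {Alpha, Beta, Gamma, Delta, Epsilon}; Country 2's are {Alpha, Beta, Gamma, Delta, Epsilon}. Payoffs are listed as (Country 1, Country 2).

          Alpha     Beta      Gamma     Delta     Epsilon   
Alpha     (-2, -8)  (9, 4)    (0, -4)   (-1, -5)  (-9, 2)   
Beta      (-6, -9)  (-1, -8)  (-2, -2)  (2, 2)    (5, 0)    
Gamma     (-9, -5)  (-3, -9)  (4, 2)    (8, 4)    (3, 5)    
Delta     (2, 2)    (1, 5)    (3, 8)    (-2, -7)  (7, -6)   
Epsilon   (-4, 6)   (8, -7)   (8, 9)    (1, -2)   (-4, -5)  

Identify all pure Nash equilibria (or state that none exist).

(Alpha, Beta) and (Epsilon, Gamma)

A profile is a Nash equilibrium when each player is best-responding to the other.
Country 1's best responses — vs Alpha: Delta (payoff 2); vs Beta: Alpha (payoff 9); vs Gamma: Epsilon (payoff 8); vs Delta: Gamma (payoff 8); vs Epsilon: Delta (payoff 7).
Country 2's best responses — vs Alpha: Beta (payoff 4); vs Beta: Delta (payoff 2); vs Gamma: Epsilon (payoff 5); vs Delta: Gamma (payoff 8); vs Epsilon: Gamma (payoff 9).
Mutual best responses occur at (Alpha, Beta) and (Epsilon, Gamma); at each, neither player gains by switching.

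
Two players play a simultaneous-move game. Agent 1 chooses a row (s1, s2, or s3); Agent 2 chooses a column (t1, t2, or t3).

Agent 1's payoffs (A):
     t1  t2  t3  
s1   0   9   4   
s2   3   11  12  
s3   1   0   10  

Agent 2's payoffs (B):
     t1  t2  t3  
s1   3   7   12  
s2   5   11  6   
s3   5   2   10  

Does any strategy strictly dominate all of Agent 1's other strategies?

A strategy is strictly dominant if it gives Agent 1 a strictly higher payoff than every other strategy, against every choice by the opponent.
s2 strictly dominates: vs t1: 3 > each of {0, 1}; vs t2: 11 > each of {9, 0}; vs t3: 12 > each of {4, 10}.

s2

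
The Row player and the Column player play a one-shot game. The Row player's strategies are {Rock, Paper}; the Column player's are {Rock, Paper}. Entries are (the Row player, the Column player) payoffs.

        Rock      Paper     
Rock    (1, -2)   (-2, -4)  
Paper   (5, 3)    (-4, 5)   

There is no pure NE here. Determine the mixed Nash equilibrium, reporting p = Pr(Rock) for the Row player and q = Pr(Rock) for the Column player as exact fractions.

p = 1/2, q = 1/3

Each player's mixing probability is pinned down by making the *other* player indifferent.
The Column player indifferent between Rock and Paper: p·(-2) + (1−p)·3 = p·(-4) + (1−p)·5 ⟹ 3 + (-5)p = 5 + (-9)p ⟹ p = 1/2.
The Row player indifferent between Rock and Paper: q·1 + (1−q)·(-2) = q·5 + (1−q)·(-4) ⟹ (-2) + 3q = (-4) + 9q ⟹ q = 1/3.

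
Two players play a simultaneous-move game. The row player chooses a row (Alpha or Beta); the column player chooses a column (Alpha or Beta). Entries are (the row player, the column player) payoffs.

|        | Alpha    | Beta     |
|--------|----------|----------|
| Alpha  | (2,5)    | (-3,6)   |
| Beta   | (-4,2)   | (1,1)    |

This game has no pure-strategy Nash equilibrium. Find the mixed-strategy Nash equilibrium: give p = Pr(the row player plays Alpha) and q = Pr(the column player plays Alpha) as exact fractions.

p = 1/2, q = 2/5

Each player's mixing probability is pinned down by making the *other* player indifferent.
The column player indifferent between Alpha and Beta: p·5 + (1−p)·2 = p·6 + (1−p)·1 ⟹ 2 + 3p = 1 + 5p ⟹ p = 1/2.
The row player indifferent between Alpha and Beta: q·2 + (1−q)·(-3) = q·(-4) + (1−q)·1 ⟹ (-3) + 5q = 1 + (-5)q ⟹ q = 2/5.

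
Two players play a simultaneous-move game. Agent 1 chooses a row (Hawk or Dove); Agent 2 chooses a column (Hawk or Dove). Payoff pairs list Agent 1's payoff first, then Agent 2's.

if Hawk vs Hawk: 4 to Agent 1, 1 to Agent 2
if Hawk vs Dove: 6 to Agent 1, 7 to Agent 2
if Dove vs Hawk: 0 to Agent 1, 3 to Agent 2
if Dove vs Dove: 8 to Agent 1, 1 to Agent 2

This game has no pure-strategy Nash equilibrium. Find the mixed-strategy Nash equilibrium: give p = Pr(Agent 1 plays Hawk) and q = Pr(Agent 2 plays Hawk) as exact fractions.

p = 1/4, q = 1/3

Each player's mixing probability is pinned down by making the *other* player indifferent.
Agent 2 indifferent between Hawk and Dove: p·1 + (1−p)·3 = p·7 + (1−p)·1 ⟹ 3 + (-2)p = 1 + 6p ⟹ p = 1/4.
Agent 1 indifferent between Hawk and Dove: q·4 + (1−q)·6 = q·0 + (1−q)·8 ⟹ 6 + (-2)q = 8 + (-8)q ⟹ q = 1/3.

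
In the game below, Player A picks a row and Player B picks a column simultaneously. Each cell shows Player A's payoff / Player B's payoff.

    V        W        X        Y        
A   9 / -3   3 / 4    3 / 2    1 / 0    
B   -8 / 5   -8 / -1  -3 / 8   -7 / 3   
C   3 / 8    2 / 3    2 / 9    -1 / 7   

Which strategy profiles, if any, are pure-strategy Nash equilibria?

(A, W)

Check mutual best responses: a cell is a NE iff neither player can gain by unilaterally deviating.
Player A's best responses — vs V: A (payoff 9); vs W: A (payoff 3); vs X: A (payoff 3); vs Y: A (payoff 1).
Player B's best responses — vs A: W (payoff 4); vs B: X (payoff 8); vs C: X (payoff 9).
The only mutual best response is (A, W); neither player gains by switching there.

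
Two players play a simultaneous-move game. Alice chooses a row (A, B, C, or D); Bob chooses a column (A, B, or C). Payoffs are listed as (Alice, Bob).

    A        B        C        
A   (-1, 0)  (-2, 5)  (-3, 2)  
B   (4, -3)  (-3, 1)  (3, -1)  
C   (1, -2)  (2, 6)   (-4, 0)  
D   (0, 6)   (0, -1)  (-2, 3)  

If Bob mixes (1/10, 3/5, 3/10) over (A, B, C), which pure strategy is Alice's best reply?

Alice's best reply maximizes expected payoff against the mix.
A: (1/10)·(-1) + (3/5)·(-2) + (3/10)·(-3) = -11/5
B: (1/10)·4 + (3/5)·(-3) + (3/10)·3 = -1/2
C: (1/10)·1 + (3/5)·2 + (3/10)·(-4) = 1/10
D: (1/10)·0 + (3/5)·0 + (3/10)·(-2) = -3/5
Highest expected payoff is 1/10, from C.

C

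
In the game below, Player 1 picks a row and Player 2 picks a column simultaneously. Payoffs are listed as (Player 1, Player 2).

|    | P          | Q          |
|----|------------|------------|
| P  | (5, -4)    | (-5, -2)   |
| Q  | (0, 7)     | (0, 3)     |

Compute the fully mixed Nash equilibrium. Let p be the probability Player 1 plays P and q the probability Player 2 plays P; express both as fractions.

In a mixed NE each player is indifferent between their pure strategies, so the opponent's mix sets the indifference.
Player 2 indifferent between P and Q: p·(-4) + (1−p)·7 = p·(-2) + (1−p)·3 ⟹ 7 + (-11)p = 3 + (-5)p ⟹ p = 2/3.
Player 1 indifferent between P and Q: q·5 + (1−q)·(-5) = q·0 + (1−q)·0 ⟹ (-5) + 10q = 0 + 0q ⟹ q = 1/2.

p = 2/3, q = 1/2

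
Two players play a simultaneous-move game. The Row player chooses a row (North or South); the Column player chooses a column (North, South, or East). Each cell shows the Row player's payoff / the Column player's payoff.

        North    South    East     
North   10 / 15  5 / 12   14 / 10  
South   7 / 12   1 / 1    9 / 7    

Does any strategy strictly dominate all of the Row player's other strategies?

Check whether one of the Row player's strategies beats all alternatives regardless of what the opponent does.
North strictly dominates: vs North: 10 > 7; vs South: 5 > 1; vs East: 14 > 9.

North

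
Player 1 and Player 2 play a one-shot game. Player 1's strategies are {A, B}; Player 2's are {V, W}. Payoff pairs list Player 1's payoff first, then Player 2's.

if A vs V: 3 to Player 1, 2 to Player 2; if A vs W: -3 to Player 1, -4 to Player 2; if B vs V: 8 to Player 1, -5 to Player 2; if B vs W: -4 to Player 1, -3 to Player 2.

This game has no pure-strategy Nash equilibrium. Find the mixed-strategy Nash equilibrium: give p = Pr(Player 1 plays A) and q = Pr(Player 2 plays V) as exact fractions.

In a mixed NE each player is indifferent between their pure strategies, so the opponent's mix sets the indifference.
Player 2 indifferent between V and W: p·2 + (1−p)·(-5) = p·(-4) + (1−p)·(-3) ⟹ (-5) + 7p = (-3) + (-1)p ⟹ p = 1/4.
Player 1 indifferent between A and B: q·3 + (1−q)·(-3) = q·8 + (1−q)·(-4) ⟹ (-3) + 6q = (-4) + 12q ⟹ q = 1/6.

p = 1/4, q = 1/6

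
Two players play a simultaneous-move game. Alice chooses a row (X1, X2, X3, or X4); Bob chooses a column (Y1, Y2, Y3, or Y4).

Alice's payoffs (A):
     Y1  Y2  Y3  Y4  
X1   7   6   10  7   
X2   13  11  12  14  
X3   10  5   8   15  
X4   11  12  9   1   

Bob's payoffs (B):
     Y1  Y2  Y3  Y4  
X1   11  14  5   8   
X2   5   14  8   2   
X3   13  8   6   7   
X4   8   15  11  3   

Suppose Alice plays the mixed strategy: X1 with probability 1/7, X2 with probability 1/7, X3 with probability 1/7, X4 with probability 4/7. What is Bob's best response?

Compute Bob's expected payoff from each pure strategy against the given mix.
Y1: (1/7)·11 + (1/7)·5 + (1/7)·13 + (4/7)·8 = 61/7
Y2: (1/7)·14 + (1/7)·14 + (1/7)·8 + (4/7)·15 = 96/7
Y3: (1/7)·5 + (1/7)·8 + (1/7)·6 + (4/7)·11 = 9
Y4: (1/7)·8 + (1/7)·2 + (1/7)·7 + (4/7)·3 = 29/7
Highest expected payoff is 96/7, from Y2.

Y2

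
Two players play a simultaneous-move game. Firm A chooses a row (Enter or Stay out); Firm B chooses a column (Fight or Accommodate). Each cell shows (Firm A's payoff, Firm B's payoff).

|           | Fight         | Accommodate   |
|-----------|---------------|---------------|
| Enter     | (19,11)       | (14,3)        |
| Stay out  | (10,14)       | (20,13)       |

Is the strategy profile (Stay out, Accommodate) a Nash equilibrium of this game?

No

Holding Firm B at Accommodate: Firm A gets 20 from Stay out, versus 14 from Enter. No profitable deviation for Firm A.
Holding Firm A at Stay out: Firm B gets 13 from Accommodate but could get 14 by switching to Fight. Firm B has a profitable deviation.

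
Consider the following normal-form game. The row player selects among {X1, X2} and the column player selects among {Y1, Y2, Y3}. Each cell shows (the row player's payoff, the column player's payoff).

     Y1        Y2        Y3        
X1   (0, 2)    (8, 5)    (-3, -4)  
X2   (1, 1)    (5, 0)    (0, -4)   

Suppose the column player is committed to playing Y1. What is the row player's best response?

X2

With the column player fixed at Y1, the row player's payoffs are: X1 → 0, X2 → 1.
The maximum is 1, achieved by X2.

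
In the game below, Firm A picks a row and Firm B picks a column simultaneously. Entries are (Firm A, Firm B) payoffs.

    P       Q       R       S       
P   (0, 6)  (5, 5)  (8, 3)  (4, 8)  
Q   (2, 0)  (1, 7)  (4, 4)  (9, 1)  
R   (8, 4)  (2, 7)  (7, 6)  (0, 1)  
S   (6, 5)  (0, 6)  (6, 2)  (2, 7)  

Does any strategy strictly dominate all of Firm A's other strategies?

None

Check whether one of Firm A's strategies beats all alternatives regardless of what the opponent does.
P is not dominant: against P, Q gives 2 > 0.
Q is not dominant: against P, R gives 8 > 2.
R is not dominant: against Q, P gives 5 > 2.
S is not dominant: against P, R gives 8 > 6.
No single strategy is best against every opponent action.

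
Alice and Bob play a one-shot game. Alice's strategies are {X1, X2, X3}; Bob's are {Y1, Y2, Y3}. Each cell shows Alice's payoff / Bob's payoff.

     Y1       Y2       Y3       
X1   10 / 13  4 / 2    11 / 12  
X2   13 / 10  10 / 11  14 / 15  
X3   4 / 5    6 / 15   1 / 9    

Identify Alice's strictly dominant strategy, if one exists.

X2

A strategy is strictly dominant if it gives Alice a strictly higher payoff than every other strategy, against every choice by the opponent.
X2 strictly dominates: vs Y1: 13 > each of {10, 4}; vs Y2: 10 > each of {4, 6}; vs Y3: 14 > each of {11, 1}.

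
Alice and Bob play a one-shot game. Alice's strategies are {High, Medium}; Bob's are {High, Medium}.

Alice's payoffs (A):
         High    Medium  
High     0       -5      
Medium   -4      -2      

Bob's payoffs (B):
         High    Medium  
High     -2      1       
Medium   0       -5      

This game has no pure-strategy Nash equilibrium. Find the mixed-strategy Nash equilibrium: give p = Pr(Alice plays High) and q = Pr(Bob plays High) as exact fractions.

p = 5/8, q = 3/7

In a mixed NE each player is indifferent between their pure strategies, so the opponent's mix sets the indifference.
Bob indifferent between High and Medium: p·(-2) + (1−p)·0 = p·1 + (1−p)·(-5) ⟹ 0 + (-2)p = (-5) + 6p ⟹ p = 5/8.
Alice indifferent between High and Medium: q·0 + (1−q)·(-5) = q·(-4) + (1−q)·(-2) ⟹ (-5) + 5q = (-2) + (-2)q ⟹ q = 3/7.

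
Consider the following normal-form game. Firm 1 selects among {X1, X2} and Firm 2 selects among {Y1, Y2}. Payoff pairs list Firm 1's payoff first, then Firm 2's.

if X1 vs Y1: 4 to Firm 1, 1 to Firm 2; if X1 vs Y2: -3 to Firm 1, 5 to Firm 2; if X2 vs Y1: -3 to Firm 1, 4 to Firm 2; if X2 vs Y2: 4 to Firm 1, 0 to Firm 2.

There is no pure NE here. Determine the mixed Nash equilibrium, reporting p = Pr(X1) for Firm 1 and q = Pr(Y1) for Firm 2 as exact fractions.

p = 1/2, q = 1/2

Each player's mixing probability is pinned down by making the *other* player indifferent.
Firm 2 indifferent between Y1 and Y2: p·1 + (1−p)·4 = p·5 + (1−p)·0 ⟹ 4 + (-3)p = 0 + 5p ⟹ p = 1/2.
Firm 1 indifferent between X1 and X2: q·4 + (1−q)·(-3) = q·(-3) + (1−q)·4 ⟹ (-3) + 7q = 4 + (-7)q ⟹ q = 1/2.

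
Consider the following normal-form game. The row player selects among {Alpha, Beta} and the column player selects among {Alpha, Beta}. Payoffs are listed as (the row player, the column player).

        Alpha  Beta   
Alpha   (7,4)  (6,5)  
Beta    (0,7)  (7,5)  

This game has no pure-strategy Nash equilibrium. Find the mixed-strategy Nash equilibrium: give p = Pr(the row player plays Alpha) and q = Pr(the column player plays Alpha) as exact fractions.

p = 2/3, q = 1/8

In a mixed NE each player is indifferent between their pure strategies, so the opponent's mix sets the indifference.
The column player indifferent between Alpha and Beta: p·4 + (1−p)·7 = p·5 + (1−p)·5 ⟹ 7 + (-3)p = 5 + 0p ⟹ p = 2/3.
The row player indifferent between Alpha and Beta: q·7 + (1−q)·6 = q·0 + (1−q)·7 ⟹ 6 + 1q = 7 + (-7)q ⟹ q = 1/8.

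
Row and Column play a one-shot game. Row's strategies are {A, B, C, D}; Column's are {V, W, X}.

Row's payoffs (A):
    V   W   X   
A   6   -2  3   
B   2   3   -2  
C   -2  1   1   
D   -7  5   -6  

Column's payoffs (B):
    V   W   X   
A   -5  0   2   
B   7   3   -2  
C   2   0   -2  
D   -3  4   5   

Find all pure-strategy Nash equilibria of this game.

Find each player's best response to every opponent strategy; NE are the intersections.
Row's best responses — vs V: A (payoff 6); vs W: D (payoff 5); vs X: A (payoff 3).
Column's best responses — vs A: X (payoff 2); vs B: V (payoff 7); vs C: V (payoff 2); vs D: X (payoff 5).
The only mutual best response is (A, X); neither player gains by switching there.

(A, X)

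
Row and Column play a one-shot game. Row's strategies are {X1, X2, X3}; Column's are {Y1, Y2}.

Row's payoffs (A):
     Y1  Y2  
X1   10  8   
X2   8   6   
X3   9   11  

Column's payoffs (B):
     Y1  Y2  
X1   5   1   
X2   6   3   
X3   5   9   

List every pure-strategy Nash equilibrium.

Find each player's best response to every opponent strategy; NE are the intersections.
Row's best responses — vs Y1: X1 (payoff 10); vs Y2: X3 (payoff 11).
Column's best responses — vs X1: Y1 (payoff 5); vs X2: Y1 (payoff 6); vs X3: Y2 (payoff 9).
Mutual best responses occur at (X1, Y1) and (X3, Y2); at each, neither player gains by switching.

(X1, Y1) and (X3, Y2)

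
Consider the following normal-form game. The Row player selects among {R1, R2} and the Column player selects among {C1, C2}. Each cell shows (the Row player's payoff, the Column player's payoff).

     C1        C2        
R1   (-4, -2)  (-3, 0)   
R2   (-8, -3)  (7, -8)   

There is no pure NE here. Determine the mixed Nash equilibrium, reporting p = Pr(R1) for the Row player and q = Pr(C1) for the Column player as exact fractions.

Each player's mixing probability is pinned down by making the *other* player indifferent.
The Column player indifferent between C1 and C2: p·(-2) + (1−p)·(-3) = p·0 + (1−p)·(-8) ⟹ (-3) + 1p = (-8) + 8p ⟹ p = 5/7.
The Row player indifferent between R1 and R2: q·(-4) + (1−q)·(-3) = q·(-8) + (1−q)·7 ⟹ (-3) + (-1)q = 7 + (-15)q ⟹ q = 5/7.

p = 5/7, q = 5/7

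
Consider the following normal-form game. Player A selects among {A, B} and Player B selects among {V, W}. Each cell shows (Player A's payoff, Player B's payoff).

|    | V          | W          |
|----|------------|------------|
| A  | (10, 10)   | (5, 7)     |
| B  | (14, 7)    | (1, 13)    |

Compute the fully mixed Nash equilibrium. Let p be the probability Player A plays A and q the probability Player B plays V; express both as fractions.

Each player's mixing probability is pinned down by making the *other* player indifferent.
Player B indifferent between V and W: p·10 + (1−p)·7 = p·7 + (1−p)·13 ⟹ 7 + 3p = 13 + (-6)p ⟹ p = 2/3.
Player A indifferent between A and B: q·10 + (1−q)·5 = q·14 + (1−q)·1 ⟹ 5 + 5q = 1 + 13q ⟹ q = 1/2.

p = 2/3, q = 1/2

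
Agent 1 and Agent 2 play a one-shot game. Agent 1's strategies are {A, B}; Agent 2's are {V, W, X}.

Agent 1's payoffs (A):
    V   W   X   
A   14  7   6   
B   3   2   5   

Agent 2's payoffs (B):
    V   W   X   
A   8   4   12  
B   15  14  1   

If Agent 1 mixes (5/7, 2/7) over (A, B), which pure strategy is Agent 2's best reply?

Compute Agent 2's expected payoff from each pure strategy against the given mix.
V: (5/7)·8 + (2/7)·15 = 10
W: (5/7)·4 + (2/7)·14 = 48/7
X: (5/7)·12 + (2/7)·1 = 62/7
Highest expected payoff is 10, from V.

V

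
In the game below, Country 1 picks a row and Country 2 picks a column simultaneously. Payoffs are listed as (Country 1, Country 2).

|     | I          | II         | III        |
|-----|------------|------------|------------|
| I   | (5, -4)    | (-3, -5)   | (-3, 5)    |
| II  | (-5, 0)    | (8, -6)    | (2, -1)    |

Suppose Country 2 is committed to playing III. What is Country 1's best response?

With Country 2 fixed at III, Country 1's payoffs are: I → -3, II → 2.
The maximum is 2, achieved by II.

II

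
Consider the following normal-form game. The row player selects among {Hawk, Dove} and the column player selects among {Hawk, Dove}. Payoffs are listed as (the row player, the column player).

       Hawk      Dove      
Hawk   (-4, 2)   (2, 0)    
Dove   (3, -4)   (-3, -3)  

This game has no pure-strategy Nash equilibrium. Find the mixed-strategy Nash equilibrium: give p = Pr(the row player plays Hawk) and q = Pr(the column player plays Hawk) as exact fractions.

In a mixed NE each player is indifferent between their pure strategies, so the opponent's mix sets the indifference.
The column player indifferent between Hawk and Dove: p·2 + (1−p)·(-4) = p·0 + (1−p)·(-3) ⟹ (-4) + 6p = (-3) + 3p ⟹ p = 1/3.
The row player indifferent between Hawk and Dove: q·(-4) + (1−q)·2 = q·3 + (1−q)·(-3) ⟹ 2 + (-6)q = (-3) + 6q ⟹ q = 5/12.

p = 1/3, q = 5/12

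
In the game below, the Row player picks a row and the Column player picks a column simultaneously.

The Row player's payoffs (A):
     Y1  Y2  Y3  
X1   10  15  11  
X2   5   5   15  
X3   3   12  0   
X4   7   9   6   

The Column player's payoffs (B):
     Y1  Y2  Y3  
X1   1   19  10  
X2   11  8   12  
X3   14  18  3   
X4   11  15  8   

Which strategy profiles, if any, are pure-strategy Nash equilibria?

A profile is a Nash equilibrium when each player is best-responding to the other.
The Row player's best responses — vs Y1: X1 (payoff 10); vs Y2: X1 (payoff 15); vs Y3: X2 (payoff 15).
The Column player's best responses — vs X1: Y2 (payoff 19); vs X2: Y3 (payoff 12); vs X3: Y2 (payoff 18); vs X4: Y2 (payoff 15).
Mutual best responses occur at (X1, Y2) and (X2, Y3); at each, neither player gains by switching.

(X1, Y2) and (X2, Y3)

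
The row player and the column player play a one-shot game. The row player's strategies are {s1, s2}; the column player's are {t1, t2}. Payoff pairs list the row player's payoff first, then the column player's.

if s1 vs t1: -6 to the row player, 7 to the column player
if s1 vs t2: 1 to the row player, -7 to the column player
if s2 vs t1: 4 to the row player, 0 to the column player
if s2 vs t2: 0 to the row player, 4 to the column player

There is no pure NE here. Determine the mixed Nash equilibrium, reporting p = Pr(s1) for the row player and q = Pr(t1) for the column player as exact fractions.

p = 2/9, q = 1/11

In a mixed NE each player is indifferent between their pure strategies, so the opponent's mix sets the indifference.
The column player indifferent between t1 and t2: p·7 + (1−p)·0 = p·(-7) + (1−p)·4 ⟹ 0 + 7p = 4 + (-11)p ⟹ p = 2/9.
The row player indifferent between s1 and s2: q·(-6) + (1−q)·1 = q·4 + (1−q)·0 ⟹ 1 + (-7)q = 0 + 4q ⟹ q = 1/11.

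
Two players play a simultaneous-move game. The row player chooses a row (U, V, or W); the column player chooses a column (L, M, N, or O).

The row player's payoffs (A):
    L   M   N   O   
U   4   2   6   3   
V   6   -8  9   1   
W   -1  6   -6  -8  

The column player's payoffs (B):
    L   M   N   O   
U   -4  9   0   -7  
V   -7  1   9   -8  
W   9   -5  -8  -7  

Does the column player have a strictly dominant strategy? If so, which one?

None

Check whether one of the column player's strategies beats all alternatives regardless of what the opponent does.
L is not dominant: against U, M gives 9 > -4.
M is not dominant: against V, N gives 9 > 1.
N is not dominant: against U, M gives 9 > 0.
O is not dominant: against U, L gives -4 > -7.
No single strategy is best against every opponent action.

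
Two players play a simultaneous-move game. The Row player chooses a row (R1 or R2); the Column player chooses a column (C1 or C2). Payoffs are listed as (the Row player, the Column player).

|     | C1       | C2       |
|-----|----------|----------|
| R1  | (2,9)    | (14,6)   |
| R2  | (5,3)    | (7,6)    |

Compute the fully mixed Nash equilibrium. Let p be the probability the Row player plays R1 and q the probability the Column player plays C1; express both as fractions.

p = 1/2, q = 7/10

Each player's mixing probability is pinned down by making the *other* player indifferent.
The Column player indifferent between C1 and C2: p·9 + (1−p)·3 = p·6 + (1−p)·6 ⟹ 3 + 6p = 6 + 0p ⟹ p = 1/2.
The Row player indifferent between R1 and R2: q·2 + (1−q)·14 = q·5 + (1−q)·7 ⟹ 14 + (-12)q = 7 + (-2)q ⟹ q = 7/10.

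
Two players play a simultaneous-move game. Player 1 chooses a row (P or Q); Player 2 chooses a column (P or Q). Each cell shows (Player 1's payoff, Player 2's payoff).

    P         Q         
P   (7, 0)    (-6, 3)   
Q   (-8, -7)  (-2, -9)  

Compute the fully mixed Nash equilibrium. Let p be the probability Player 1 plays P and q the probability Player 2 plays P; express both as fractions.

Each player's mixing probability is pinned down by making the *other* player indifferent.
Player 2 indifferent between P and Q: p·0 + (1−p)·(-7) = p·3 + (1−p)·(-9) ⟹ (-7) + 7p = (-9) + 12p ⟹ p = 2/5.
Player 1 indifferent between P and Q: q·7 + (1−q)·(-6) = q·(-8) + (1−q)·(-2) ⟹ (-6) + 13q = (-2) + (-6)q ⟹ q = 4/19.

p = 2/5, q = 4/19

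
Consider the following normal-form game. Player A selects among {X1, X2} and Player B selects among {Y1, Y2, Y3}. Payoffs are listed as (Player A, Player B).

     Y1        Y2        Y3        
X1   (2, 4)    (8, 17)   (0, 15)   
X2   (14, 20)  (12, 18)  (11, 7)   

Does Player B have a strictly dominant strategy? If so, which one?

None

Check whether one of Player B's strategies beats all alternatives regardless of what the opponent does.
Y1 is not dominant: against X1, Y2 gives 17 > 4.
Y2 is not dominant: against X2, Y1 gives 20 > 18.
Y3 is not dominant: against X1, Y2 gives 17 > 15.
No single strategy is best against every opponent action.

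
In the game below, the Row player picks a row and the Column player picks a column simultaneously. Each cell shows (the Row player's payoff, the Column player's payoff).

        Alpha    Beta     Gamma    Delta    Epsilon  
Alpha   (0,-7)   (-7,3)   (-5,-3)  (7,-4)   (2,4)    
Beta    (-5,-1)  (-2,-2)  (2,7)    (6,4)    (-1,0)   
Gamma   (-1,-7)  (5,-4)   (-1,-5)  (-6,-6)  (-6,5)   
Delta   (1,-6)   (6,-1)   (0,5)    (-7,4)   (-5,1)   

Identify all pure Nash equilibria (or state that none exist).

Check mutual best responses: a cell is a NE iff neither player can gain by unilaterally deviating.
The Row player's best responses — vs Alpha: Delta (payoff 1); vs Beta: Delta (payoff 6); vs Gamma: Beta (payoff 2); vs Delta: Alpha (payoff 7); vs Epsilon: Alpha (payoff 2).
The Column player's best responses — vs Alpha: Epsilon (payoff 4); vs Beta: Gamma (payoff 7); vs Gamma: Epsilon (payoff 5); vs Delta: Gamma (payoff 5).
Mutual best responses occur at (Alpha, Epsilon) and (Beta, Gamma); at each, neither player gains by switching.

(Alpha, Epsilon) and (Beta, Gamma)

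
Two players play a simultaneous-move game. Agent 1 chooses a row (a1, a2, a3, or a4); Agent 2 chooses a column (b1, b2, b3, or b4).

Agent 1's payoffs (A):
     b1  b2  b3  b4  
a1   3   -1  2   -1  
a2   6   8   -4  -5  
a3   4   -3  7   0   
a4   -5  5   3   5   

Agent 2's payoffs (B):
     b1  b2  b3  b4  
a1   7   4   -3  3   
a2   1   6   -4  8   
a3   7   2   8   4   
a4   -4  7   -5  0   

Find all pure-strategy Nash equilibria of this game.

(a3, b3)

Check mutual best responses: a cell is a NE iff neither player can gain by unilaterally deviating.
Agent 1's best responses — vs b1: a2 (payoff 6); vs b2: a2 (payoff 8); vs b3: a3 (payoff 7); vs b4: a4 (payoff 5).
Agent 2's best responses — vs a1: b1 (payoff 7); vs a2: b4 (payoff 8); vs a3: b3 (payoff 8); vs a4: b2 (payoff 7).
The only mutual best response is (a3, b3); neither player gains by switching there.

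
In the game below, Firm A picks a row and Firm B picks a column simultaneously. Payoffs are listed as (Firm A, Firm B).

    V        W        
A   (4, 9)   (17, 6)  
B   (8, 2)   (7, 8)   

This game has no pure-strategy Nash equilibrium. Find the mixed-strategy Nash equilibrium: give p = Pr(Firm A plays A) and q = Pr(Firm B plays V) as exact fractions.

p = 2/3, q = 5/7

Each player's mixing probability is pinned down by making the *other* player indifferent.
Firm B indifferent between V and W: p·9 + (1−p)·2 = p·6 + (1−p)·8 ⟹ 2 + 7p = 8 + (-2)p ⟹ p = 2/3.
Firm A indifferent between A and B: q·4 + (1−q)·17 = q·8 + (1−q)·7 ⟹ 17 + (-13)q = 7 + 1q ⟹ q = 5/7.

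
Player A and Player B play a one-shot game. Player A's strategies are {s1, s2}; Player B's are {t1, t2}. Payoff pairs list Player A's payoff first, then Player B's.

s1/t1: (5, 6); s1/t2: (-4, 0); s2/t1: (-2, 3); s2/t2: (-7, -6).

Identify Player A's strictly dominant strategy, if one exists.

s1

A strategy is strictly dominant if it gives Player A a strictly higher payoff than every other strategy, against every choice by the opponent.
s1 strictly dominates: vs t1: 5 > -2; vs t2: -4 > -7.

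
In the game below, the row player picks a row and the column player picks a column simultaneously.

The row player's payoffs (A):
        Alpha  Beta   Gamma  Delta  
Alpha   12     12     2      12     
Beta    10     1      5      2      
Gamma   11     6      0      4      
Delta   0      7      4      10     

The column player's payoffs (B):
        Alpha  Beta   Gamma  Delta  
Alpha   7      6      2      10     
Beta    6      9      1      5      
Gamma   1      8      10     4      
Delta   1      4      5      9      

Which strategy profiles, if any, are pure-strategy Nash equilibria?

Check mutual best responses: a cell is a NE iff neither player can gain by unilaterally deviating.
The row player's best responses — vs Alpha: Alpha (payoff 12); vs Beta: Alpha (payoff 12); vs Gamma: Beta (payoff 5); vs Delta: Alpha (payoff 12).
The column player's best responses — vs Alpha: Delta (payoff 10); vs Beta: Beta (payoff 9); vs Gamma: Gamma (payoff 10); vs Delta: Delta (payoff 9).
The only mutual best response is (Alpha, Delta); neither player gains by switching there.

(Alpha, Delta)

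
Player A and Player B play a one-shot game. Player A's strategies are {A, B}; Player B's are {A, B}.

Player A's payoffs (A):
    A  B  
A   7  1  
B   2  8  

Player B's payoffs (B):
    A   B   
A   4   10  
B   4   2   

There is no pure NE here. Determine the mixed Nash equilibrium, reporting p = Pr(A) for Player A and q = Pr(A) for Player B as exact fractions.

p = 1/4, q = 7/12

Each player's mixing probability is pinned down by making the *other* player indifferent.
Player B indifferent between A and B: p·4 + (1−p)·4 = p·10 + (1−p)·2 ⟹ 4 + 0p = 2 + 8p ⟹ p = 1/4.
Player A indifferent between A and B: q·7 + (1−q)·1 = q·2 + (1−q)·8 ⟹ 1 + 6q = 8 + (-6)q ⟹ q = 7/12.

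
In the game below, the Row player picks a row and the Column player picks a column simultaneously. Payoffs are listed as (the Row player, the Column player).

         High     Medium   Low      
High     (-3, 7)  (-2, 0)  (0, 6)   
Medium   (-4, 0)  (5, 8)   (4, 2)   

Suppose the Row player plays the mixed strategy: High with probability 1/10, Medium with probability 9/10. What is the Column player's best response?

Medium

The Column player's best reply maximizes expected payoff against the mix.
High: (1/10)·7 + (9/10)·0 = 7/10
Medium: (1/10)·0 + (9/10)·8 = 36/5
Low: (1/10)·6 + (9/10)·2 = 12/5
Highest expected payoff is 36/5, from Medium.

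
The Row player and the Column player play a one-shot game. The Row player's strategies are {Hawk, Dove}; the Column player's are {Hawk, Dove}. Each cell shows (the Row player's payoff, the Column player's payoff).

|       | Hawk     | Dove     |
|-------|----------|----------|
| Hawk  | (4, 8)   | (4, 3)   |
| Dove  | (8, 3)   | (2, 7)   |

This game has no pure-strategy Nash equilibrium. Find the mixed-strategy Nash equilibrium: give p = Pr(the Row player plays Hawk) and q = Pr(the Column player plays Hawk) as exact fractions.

In a mixed NE each player is indifferent between their pure strategies, so the opponent's mix sets the indifference.
The Column player indifferent between Hawk and Dove: p·8 + (1−p)·3 = p·3 + (1−p)·7 ⟹ 3 + 5p = 7 + (-4)p ⟹ p = 4/9.
The Row player indifferent between Hawk and Dove: q·4 + (1−q)·4 = q·8 + (1−q)·2 ⟹ 4 + 0q = 2 + 6q ⟹ q = 1/3.

p = 4/9, q = 1/3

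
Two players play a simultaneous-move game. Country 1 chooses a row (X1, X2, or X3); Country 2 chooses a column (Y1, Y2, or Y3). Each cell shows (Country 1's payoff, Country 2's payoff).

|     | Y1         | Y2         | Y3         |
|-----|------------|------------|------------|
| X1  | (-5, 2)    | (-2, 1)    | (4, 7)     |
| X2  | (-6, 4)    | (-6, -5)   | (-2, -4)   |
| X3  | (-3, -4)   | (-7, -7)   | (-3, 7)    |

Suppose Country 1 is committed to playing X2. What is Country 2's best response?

With Country 1 fixed at X2, Country 2's payoffs are: Y1 → 4, Y2 → -5, Y3 → -4.
The maximum is 4, achieved by Y1.

Y1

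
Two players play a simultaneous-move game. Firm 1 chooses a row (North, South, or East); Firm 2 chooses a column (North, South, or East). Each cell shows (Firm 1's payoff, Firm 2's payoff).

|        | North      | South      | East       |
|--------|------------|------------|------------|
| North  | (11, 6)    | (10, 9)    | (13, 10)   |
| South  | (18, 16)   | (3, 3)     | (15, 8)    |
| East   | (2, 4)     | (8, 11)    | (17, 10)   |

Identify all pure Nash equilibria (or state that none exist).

(South, North)

Check mutual best responses: a cell is a NE iff neither player can gain by unilaterally deviating.
Firm 1's best responses — vs North: South (payoff 18); vs South: North (payoff 10); vs East: East (payoff 17).
Firm 2's best responses — vs North: East (payoff 10); vs South: North (payoff 16); vs East: South (payoff 11).
The only mutual best response is (South, North); neither player gains by switching there.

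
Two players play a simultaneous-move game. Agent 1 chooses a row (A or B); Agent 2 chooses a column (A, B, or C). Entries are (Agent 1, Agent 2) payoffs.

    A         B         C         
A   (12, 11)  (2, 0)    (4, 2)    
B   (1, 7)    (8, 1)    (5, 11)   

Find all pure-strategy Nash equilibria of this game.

Check mutual best responses: a cell is a NE iff neither player can gain by unilaterally deviating.
Agent 1's best responses — vs A: A (payoff 12); vs B: B (payoff 8); vs C: B (payoff 5).
Agent 2's best responses — vs A: A (payoff 11); vs B: C (payoff 11).
Mutual best responses occur at (A, A) and (B, C); at each, neither player gains by switching.

(A, A) and (B, C)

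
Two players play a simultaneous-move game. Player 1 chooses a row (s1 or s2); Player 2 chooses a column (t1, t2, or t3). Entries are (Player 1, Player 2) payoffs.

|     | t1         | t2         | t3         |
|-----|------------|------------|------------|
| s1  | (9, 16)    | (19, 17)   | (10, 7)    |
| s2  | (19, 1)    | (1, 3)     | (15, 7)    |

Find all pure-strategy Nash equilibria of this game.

Check mutual best responses: a cell is a NE iff neither player can gain by unilaterally deviating.
Player 1's best responses — vs t1: s2 (payoff 19); vs t2: s1 (payoff 19); vs t3: s2 (payoff 15).
Player 2's best responses — vs s1: t2 (payoff 17); vs s2: t3 (payoff 7).
Mutual best responses occur at (s1, t2) and (s2, t3); at each, neither player gains by switching.

(s1, t2) and (s2, t3)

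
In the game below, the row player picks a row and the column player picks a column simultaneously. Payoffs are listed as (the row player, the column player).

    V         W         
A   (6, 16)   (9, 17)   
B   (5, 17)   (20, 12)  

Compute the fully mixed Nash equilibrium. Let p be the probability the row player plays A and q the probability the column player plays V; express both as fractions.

In a mixed NE each player is indifferent between their pure strategies, so the opponent's mix sets the indifference.
The column player indifferent between V and W: p·16 + (1−p)·17 = p·17 + (1−p)·12 ⟹ 17 + (-1)p = 12 + 5p ⟹ p = 5/6.
The row player indifferent between A and B: q·6 + (1−q)·9 = q·5 + (1−q)·20 ⟹ 9 + (-3)q = 20 + (-15)q ⟹ q = 11/12.

p = 5/6, q = 11/12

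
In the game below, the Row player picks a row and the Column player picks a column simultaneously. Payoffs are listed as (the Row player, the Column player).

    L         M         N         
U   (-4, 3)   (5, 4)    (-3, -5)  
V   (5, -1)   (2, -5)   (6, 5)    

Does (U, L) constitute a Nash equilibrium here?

Holding the Column player at L: the Row player gets -4 from U but could get 5 by switching to V. The Row player has a profitable deviation.

No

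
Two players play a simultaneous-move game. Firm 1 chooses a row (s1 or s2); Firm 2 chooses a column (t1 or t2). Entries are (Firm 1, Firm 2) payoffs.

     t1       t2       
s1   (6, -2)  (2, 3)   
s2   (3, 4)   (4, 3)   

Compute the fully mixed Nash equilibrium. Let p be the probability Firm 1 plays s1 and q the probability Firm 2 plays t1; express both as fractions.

Each player's mixing probability is pinned down by making the *other* player indifferent.
Firm 2 indifferent between t1 and t2: p·(-2) + (1−p)·4 = p·3 + (1−p)·3 ⟹ 4 + (-6)p = 3 + 0p ⟹ p = 1/6.
Firm 1 indifferent between s1 and s2: q·6 + (1−q)·2 = q·3 + (1−q)·4 ⟹ 2 + 4q = 4 + (-1)q ⟹ q = 2/5.

p = 1/6, q = 2/5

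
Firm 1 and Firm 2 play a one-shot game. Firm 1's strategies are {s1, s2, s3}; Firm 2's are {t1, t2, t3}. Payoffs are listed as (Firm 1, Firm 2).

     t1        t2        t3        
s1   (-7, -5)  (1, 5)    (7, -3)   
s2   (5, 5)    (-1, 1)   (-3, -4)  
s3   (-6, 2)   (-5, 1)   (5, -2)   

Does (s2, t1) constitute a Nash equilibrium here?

Yes

Holding Firm 2 at t1: Firm 1 gets 5 from s2, versus -7 from s1, -6 from s3. No profitable deviation for Firm 1.
Holding Firm 1 at s2: Firm 2 gets 5 from t1, versus 1 from t2, -4 from t3. No profitable deviation for Firm 2 either.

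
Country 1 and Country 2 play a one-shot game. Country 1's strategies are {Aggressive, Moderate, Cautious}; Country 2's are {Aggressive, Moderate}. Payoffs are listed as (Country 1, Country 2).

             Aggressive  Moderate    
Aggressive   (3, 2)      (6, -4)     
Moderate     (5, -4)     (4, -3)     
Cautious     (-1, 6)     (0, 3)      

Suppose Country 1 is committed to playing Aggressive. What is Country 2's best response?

Aggressive

With Country 1 fixed at Aggressive, Country 2's payoffs are: Aggressive → 2, Moderate → -4.
The maximum is 2, achieved by Aggressive.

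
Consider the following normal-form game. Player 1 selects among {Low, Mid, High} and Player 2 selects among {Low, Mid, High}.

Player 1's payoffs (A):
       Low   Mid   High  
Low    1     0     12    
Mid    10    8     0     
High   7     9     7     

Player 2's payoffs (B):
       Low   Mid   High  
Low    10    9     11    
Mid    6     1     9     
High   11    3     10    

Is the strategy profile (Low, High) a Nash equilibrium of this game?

Holding Player 2 at High: Player 1 gets 12 from Low, versus 0 from Mid, 7 from High. No profitable deviation for Player 1.
Holding Player 1 at Low: Player 2 gets 11 from High, versus 10 from Low, 9 from Mid. No profitable deviation for Player 2 either.

Yes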